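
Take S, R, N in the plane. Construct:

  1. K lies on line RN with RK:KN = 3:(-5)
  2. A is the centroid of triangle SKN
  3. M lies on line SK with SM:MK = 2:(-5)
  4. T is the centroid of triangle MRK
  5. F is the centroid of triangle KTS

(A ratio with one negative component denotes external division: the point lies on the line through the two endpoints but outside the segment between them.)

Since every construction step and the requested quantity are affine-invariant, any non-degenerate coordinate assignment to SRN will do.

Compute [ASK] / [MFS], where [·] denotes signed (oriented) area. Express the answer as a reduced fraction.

[ASK]:[MFS] = -15/2

Set S = (0, 0), R = (1, 0), N = (0, 1); any affine frame gives the same invariant.
1. K lies on line RN with RK:KN = 3:(-5) ⇒ K = (5/2, -3/2)
2. A is the centroid of triangle SKN ⇒ A = (5/6, -1/6)
3. M lies on line SK with SM:MK = 2:(-5) ⇒ M = (-5/3, 1)
4. T is the centroid of triangle MRK ⇒ T = (11/18, -1/6)
5. F is the centroid of triangle KTS ⇒ F = (28/27, -5/9)
2·[ASK] = 5/6, 2·[MFS] = -1/9
[ASK]:[MFS] = 5/6:-1/9 = -15/2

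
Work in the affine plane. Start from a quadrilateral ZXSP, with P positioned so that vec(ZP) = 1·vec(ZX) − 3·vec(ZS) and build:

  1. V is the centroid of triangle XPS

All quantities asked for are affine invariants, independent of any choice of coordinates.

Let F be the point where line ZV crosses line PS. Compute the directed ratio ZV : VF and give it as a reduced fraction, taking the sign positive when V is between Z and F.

Work in coordinates with Z = (0, 0), X = (1, 0), S = (0, 1), P = (1, -3).
1. V is the centroid of triangle XPS ⇒ V = (2/3, -2/3)
line ZV meets PS at F = (1/3, -1/3)
V = Z + t·(F−Z) with t = 2, so ZV:VF = 2:-1

ZV:VF = -2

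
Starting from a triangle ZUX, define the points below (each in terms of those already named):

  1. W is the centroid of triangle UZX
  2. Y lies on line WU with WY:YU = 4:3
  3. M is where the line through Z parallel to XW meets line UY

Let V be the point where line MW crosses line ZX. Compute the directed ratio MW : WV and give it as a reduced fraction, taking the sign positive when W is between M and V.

MW:WV = -2

Choose coordinates Z = (0, 0), U = (1, 0), X = (0, 1).
1. W is the centroid of triangle UZX ⇒ W = (1/3, 1/3)
2. Y lies on line WU with WY:YU = 4:3 ⇒ Y = (5/7, 1/7)
3. M is where the line through Z parallel to XW meets line UY ⇒ M = (-1/3, 2/3)
line MW meets ZX at V = (0, 1/2)
W = M + t·(V−M) with t = 2, so MW:WV = 2:-1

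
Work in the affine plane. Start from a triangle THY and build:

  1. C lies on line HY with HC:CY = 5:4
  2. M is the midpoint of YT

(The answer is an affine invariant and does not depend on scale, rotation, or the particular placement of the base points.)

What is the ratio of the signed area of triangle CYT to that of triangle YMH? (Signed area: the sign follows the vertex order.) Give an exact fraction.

Assign T = (0, 0), H = (1, 0), Y = (0, 1) — the answer is frame-independent, so this choice is without loss of generality.
1. C lies on line HY with HC:CY = 5:4 ⇒ C = (4/9, 5/9)
2. M is the midpoint of YT ⇒ M = (0, 1/2)
2·[CYT] = 4/9, 2·[YMH] = 1/2
[CYT]:[YMH] = 4/9:1/2 = 8/9

[CYT]:[YMH] = 8/9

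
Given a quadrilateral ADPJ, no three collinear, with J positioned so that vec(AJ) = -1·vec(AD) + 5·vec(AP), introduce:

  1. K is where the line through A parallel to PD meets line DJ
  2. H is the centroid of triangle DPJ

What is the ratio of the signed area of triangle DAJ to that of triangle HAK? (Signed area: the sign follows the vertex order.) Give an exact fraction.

[DAJ]:[HAK] = -3/2

Assign A = (0, 0), D = (1, 0), P = (0, 1), J = (-1, 5) — the answer is frame-independent, so this choice is without loss of generality.
1. K is where the line through A parallel to PD meets line DJ ⇒ K = (5/3, -5/3)
2. H is the centroid of triangle DPJ ⇒ H = (0, 2)
2·[DAJ] = -5, 2·[HAK] = 10/3
[DAJ]:[HAK] = -5:10/3 = -3/2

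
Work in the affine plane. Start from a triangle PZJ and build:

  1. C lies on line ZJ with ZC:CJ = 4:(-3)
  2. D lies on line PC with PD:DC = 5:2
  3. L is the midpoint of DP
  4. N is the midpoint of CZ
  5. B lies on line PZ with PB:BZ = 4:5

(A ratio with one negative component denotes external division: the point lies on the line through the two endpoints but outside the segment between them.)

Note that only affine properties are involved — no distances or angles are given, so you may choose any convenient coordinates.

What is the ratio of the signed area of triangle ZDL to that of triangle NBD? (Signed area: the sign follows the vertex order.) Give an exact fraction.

Assign P = (0, 0), Z = (1, 0), J = (0, 1) — the answer is frame-independent, so this choice is without loss of generality.
1. C lies on line ZJ with ZC:CJ = 4:(-3) ⇒ C = (-3, 4)
2. D lies on line PC with PD:DC = 5:2 ⇒ D = (-15/7, 20/7)
3. L is the midpoint of DP ⇒ L = (-15/14, 10/7)
4. N is the midpoint of CZ ⇒ N = (-1, 2)
5. B lies on line PZ with PB:BZ = 4:5 ⇒ B = (4/9, 0)
2·[ZDL] = 10/7, 2·[NBD] = -22/21
[ZDL]:[NBD] = 10/7:-22/21 = -15/11

[ZDL]:[NBD] = -15/11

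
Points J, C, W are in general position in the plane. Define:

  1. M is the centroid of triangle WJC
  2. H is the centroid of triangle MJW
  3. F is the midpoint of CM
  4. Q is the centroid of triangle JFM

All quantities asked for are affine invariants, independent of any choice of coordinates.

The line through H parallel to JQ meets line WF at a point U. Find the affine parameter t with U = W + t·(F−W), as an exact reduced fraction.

Work in coordinates with J = (0, 0), C = (1, 0), W = (0, 1).
1. M is the centroid of triangle WJC ⇒ M = (1/3, 1/3)
2. H is the centroid of triangle MJW ⇒ H = (1/9, 4/9)
3. F is the midpoint of CM ⇒ F = (2/3, 1/6)
4. Q is the centroid of triangle JFM ⇒ Q = (1/3, 1/6)
through H parallel to JQ: direction (1/3, 1/6); meets WF at U = (22/63, 71/126)
U = W + t·(F−W) with t = 11/21

t = 11/21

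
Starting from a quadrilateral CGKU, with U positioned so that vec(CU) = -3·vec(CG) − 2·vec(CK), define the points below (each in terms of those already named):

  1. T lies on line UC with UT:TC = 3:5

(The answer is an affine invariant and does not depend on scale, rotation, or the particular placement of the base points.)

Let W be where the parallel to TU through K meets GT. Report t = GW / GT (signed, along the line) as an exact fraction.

Set C = (0, 0), G = (1, 0), K = (0, 1), U = (-3, -2); any affine frame gives the same invariant.
1. T lies on line UC with UT:TC = 3:5 ⇒ T = (-15/8, -5/4)
through K parallel to TU: direction (-9/8, -3/4); meets GT at W = (-99/16, -25/8)
W = G + t·(T−G) with t = 5/2

t = 5/2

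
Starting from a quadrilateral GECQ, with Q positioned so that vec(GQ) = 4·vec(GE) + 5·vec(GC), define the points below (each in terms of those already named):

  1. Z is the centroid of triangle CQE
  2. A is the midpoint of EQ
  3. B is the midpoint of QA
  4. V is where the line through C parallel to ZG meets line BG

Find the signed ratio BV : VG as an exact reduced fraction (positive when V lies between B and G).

BV:VG = -23/20

Assign G = (0, 0), E = (1, 0), C = (0, 1), Q = (4, 5) — the answer is frame-independent, so this choice is without loss of generality.
1. Z is the centroid of triangle CQE ⇒ Z = (5/3, 2)
2. A is the midpoint of EQ ⇒ A = (5/2, 5/2)
3. B is the midpoint of QA ⇒ B = (13/4, 15/4)
4. V is where the line through C parallel to ZG meets line BG ⇒ V = (-65/3, -25)
V = B + t·(G−B) with t = 23/3, so BV:VG = t:(1−t) = 23/3:-20/3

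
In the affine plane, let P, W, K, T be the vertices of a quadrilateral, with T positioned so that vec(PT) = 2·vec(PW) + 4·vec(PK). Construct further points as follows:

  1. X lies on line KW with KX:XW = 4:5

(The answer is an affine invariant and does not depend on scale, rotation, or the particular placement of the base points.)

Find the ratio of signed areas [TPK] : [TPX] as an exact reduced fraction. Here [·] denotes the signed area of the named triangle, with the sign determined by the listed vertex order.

[TPK]:[TPX] = -3

Set P = (0, 0), W = (1, 0), K = (0, 1), T = (2, 4); any affine frame gives the same invariant.
1. X lies on line KW with KX:XW = 4:5 ⇒ X = (4/9, 5/9)
2·[TPK] = -2, 2·[TPX] = 2/3
[TPK]:[TPX] = -2:2/3 = -3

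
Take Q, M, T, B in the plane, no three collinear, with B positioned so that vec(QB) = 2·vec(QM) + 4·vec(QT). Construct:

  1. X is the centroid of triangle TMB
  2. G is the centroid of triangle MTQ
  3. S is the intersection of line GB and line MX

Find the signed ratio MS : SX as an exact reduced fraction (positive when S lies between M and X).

Work in coordinates with Q = (0, 0), M = (1, 0), T = (0, 1), B = (2, 4).
1. X is the centroid of triangle TMB ⇒ X = (1, 5/3)
2. G is the centroid of triangle MTQ ⇒ G = (1/3, 1/3)
3. S is the intersection of line GB and line MX ⇒ S = (1, 9/5)
S = M + t·(X−M) with t = 27/25, so MS:SX = t:(1−t) = 27/25:-2/25

MS:SX = -27/2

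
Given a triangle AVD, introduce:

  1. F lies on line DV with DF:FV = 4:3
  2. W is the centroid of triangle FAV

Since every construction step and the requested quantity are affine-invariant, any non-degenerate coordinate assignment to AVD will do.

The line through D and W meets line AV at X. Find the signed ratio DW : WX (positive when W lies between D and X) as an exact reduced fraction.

Work in coordinates with A = (0, 0), V = (1, 0), D = (0, 1).
1. F lies on line DV with DF:FV = 4:3 ⇒ F = (4/7, 3/7)
2. W is the centroid of triangle FAV ⇒ W = (11/21, 1/7)
line DW meets AV at X = (11/18, 0)
W = D + t·(X−D) with t = 6/7, so DW:WX = 6/7:1/7

DW:WX = 6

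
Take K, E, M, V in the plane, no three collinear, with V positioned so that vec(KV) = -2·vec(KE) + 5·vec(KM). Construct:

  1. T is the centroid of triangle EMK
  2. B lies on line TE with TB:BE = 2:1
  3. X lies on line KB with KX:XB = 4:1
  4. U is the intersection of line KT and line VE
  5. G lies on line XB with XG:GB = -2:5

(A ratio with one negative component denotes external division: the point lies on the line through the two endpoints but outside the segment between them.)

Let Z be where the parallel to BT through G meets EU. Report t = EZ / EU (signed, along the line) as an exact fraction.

Choose coordinates K = (0, 0), E = (1, 0), M = (0, 1), V = (-2, 5).
1. T is the centroid of triangle EMK ⇒ T = (1/3, 1/3)
2. B lies on line TE with TB:BE = 2:1 ⇒ B = (7/9, 1/9)
3. X lies on line KB with KX:XB = 4:1 ⇒ X = (28/45, 4/45)
4. U is the intersection of line KT and line VE ⇒ U = (5/8, 5/8)
5. G lies on line XB with XG:GB = -2:5 ⇒ G = (14/27, 2/27)
through G parallel to BT: direction (-4/9, 2/9); meets EU at Z = (8/7, -5/21)
Z = E + t·(U−E) with t = -8/21

t = -8/21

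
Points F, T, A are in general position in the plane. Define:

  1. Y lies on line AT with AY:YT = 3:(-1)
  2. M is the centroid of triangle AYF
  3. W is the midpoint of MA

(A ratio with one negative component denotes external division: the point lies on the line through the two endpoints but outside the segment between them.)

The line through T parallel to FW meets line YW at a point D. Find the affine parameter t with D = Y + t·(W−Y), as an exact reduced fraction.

Choose coordinates F = (0, 0), T = (1, 0), A = (0, 1).
1. Y lies on line AT with AY:YT = 3:(-1) ⇒ Y = (3/2, -1/2)
2. M is the centroid of triangle AYF ⇒ M = (1/2, 1/6)
3. W is the midpoint of MA ⇒ W = (1/4, 7/12)
through T parallel to FW: direction (1/4, 7/12); meets YW at D = (47/48, -7/144)
D = Y + t·(W−Y) with t = 5/12

t = 5/12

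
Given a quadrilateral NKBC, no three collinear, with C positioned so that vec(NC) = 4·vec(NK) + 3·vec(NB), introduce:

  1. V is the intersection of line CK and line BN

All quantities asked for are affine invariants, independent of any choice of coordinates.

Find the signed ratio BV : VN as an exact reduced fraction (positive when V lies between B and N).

BV:VN = -2

Assign N = (0, 0), K = (1, 0), B = (0, 1), C = (4, 3) — the answer is frame-independent, so this choice is without loss of generality.
1. V is the intersection of line CK and line BN ⇒ V = (0, -1)
V = B + t·(N−B) with t = 2, so BV:VN = t:(1−t) = 2:-1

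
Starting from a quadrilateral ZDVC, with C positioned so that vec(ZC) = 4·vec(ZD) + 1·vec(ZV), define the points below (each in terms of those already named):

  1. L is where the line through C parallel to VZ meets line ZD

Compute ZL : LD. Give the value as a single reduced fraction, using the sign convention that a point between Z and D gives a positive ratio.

Set Z = (0, 0), D = (1, 0), V = (0, 1), C = (4, 1); any affine frame gives the same invariant.
1. L is where the line through C parallel to VZ meets line ZD ⇒ L = (4, 0)
L = Z + t·(D−Z) with t = 4, so ZL:LD = t:(1−t) = 4:-3

ZL:LD = -4/3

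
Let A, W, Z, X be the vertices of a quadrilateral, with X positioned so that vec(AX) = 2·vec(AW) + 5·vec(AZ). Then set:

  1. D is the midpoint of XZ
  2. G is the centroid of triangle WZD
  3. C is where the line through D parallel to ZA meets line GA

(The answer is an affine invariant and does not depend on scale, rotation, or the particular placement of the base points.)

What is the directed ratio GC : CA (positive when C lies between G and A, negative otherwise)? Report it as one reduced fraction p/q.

GC:CA = -1/3

Choose coordinates A = (0, 0), W = (1, 0), Z = (0, 1), X = (2, 5).
1. D is the midpoint of XZ ⇒ D = (1, 3)
2. G is the centroid of triangle WZD ⇒ G = (2/3, 4/3)
3. C is where the line through D parallel to ZA meets line GA ⇒ C = (1, 2)
C = G + t·(A−G) with t = -1/2, so GC:CA = t:(1−t) = -1/2:3/2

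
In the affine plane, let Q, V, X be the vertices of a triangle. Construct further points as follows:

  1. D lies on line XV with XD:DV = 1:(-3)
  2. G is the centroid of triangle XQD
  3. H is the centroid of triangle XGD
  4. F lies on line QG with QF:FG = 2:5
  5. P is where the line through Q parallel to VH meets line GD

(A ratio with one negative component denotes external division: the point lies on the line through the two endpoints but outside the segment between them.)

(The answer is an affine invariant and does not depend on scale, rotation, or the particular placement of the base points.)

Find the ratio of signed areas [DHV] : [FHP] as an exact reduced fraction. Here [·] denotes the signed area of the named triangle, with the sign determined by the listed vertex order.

Assign Q = (0, 0), V = (1, 0), X = (0, 1) — the answer is frame-independent, so this choice is without loss of generality.
1. D lies on line XV with XD:DV = 1:(-3) ⇒ D = (-1/2, 3/2)
2. G is the centroid of triangle XQD ⇒ G = (-1/6, 5/6)
3. H is the centroid of triangle XGD ⇒ H = (-2/9, 10/9)
4. F lies on line QG with QF:FG = 2:5 ⇒ F = (-1/21, 5/21)
5. P is where the line through Q parallel to VH meets line GD ⇒ P = (11/24, -5/12)
2·[DHV] = 1/6, 2·[FHP] = -55/168
[DHV]:[FHP] = 1/6:-55/168 = -28/55

[DHV]:[FHP] = -28/55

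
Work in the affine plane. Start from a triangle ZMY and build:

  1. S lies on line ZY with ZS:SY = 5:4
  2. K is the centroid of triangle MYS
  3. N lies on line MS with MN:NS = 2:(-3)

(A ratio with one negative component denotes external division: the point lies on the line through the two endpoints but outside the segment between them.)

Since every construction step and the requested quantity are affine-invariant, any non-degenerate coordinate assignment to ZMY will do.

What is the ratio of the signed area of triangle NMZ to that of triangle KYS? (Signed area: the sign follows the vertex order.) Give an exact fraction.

Choose coordinates Z = (0, 0), M = (1, 0), Y = (0, 1).
1. S lies on line ZY with ZS:SY = 5:4 ⇒ S = (0, 5/9)
2. K is the centroid of triangle MYS ⇒ K = (1/3, 14/27)
3. N lies on line MS with MN:NS = 2:(-3) ⇒ N = (3, -10/9)
2·[NMZ] = 10/9, 2·[KYS] = 4/27
[NMZ]:[KYS] = 10/9:4/27 = 15/2

[NMZ]:[KYS] = 15/2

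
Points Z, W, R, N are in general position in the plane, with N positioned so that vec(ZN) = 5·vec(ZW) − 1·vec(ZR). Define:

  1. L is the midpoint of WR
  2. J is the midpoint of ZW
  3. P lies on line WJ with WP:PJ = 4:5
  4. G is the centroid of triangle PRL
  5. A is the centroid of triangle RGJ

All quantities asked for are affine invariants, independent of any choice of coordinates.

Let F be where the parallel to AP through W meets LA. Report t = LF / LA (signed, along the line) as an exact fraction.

t = -5/31

Choose coordinates Z = (0, 0), W = (1, 0), R = (0, 1), N = (5, -1).
1. L is the midpoint of WR ⇒ L = (1/2, 1/2)
2. J is the midpoint of ZW ⇒ J = (1/2, 0)
3. P lies on line WJ with WP:PJ = 4:5 ⇒ P = (7/9, 0)
4. G is the centroid of triangle PRL ⇒ G = (23/54, 1/2)
5. A is the centroid of triangle RGJ ⇒ A = (25/81, 1/2)
through W parallel to AP: direction (38/81, -1/2); meets LA at F = (43/81, 1/2)
F = L + t·(A−L) with t = -5/31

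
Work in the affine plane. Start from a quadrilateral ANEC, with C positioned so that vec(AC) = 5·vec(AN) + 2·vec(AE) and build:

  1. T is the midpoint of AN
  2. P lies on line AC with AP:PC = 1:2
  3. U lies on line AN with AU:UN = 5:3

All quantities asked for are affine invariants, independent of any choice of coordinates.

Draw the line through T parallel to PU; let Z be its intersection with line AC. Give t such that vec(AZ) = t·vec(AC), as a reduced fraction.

t = 4/15

Assign A = (0, 0), N = (1, 0), E = (0, 1), C = (5, 2) — the answer is frame-independent, so this choice is without loss of generality.
1. T is the midpoint of AN ⇒ T = (1/2, 0)
2. P lies on line AC with AP:PC = 1:2 ⇒ P = (5/3, 2/3)
3. U lies on line AN with AU:UN = 5:3 ⇒ U = (5/8, 0)
through T parallel to PU: direction (-25/24, -2/3); meets AC at Z = (4/3, 8/15)
Z = A + t·(C−A) with t = 4/15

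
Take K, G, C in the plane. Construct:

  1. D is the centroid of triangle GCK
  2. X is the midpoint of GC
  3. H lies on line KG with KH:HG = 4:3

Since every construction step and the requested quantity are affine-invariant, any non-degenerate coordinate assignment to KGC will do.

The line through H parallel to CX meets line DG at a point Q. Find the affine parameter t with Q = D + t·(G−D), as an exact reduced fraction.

Work in coordinates with K = (0, 0), G = (1, 0), C = (0, 1).
1. D is the centroid of triangle GCK ⇒ D = (1/3, 1/3)
2. X is the midpoint of GC ⇒ X = (1/2, 1/2)
3. H lies on line KG with KH:HG = 4:3 ⇒ H = (4/7, 0)
through H parallel to CX: direction (1/2, -1/2); meets DG at Q = (1/7, 3/7)
Q = D + t·(G−D) with t = -2/7

t = -2/7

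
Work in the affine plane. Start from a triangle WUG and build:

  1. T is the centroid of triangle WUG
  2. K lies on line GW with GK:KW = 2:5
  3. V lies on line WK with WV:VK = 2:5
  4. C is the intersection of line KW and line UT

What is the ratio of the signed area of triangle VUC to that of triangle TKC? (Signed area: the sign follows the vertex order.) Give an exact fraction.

Work in coordinates with W = (0, 0), U = (1, 0), G = (0, 1).
1. T is the centroid of triangle WUG ⇒ T = (1/3, 1/3)
2. K lies on line GW with GK:KW = 2:5 ⇒ K = (0, 5/7)
3. V lies on line WK with WV:VK = 2:5 ⇒ V = (0, 10/49)
4. C is the intersection of line KW and line UT ⇒ C = (0, 1/2)
2·[VUC] = 29/98, 2·[TKC] = 1/14
[VUC]:[TKC] = 29/98:1/14 = 29/7

[VUC]:[TKC] = 29/7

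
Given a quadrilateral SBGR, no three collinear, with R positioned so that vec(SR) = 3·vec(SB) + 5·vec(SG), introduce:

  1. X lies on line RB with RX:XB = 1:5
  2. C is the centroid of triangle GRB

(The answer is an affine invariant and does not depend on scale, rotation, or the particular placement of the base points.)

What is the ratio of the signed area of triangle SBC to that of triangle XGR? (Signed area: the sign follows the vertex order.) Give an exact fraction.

[SBC]:[XGR] = -12/7

Assign S = (0, 0), B = (1, 0), G = (0, 1), R = (3, 5) — the answer is frame-independent, so this choice is without loss of generality.
1. X lies on line RB with RX:XB = 1:5 ⇒ X = (8/3, 25/6)
2. C is the centroid of triangle GRB ⇒ C = (4/3, 2)
2·[SBC] = 2, 2·[XGR] = -7/6
[SBC]:[XGR] = 2:-7/6 = -12/7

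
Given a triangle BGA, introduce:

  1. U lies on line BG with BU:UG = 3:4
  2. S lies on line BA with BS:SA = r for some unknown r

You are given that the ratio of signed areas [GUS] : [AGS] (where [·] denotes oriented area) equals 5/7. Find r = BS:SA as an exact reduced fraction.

r = 5/4

Set B = (0, 0), G = (1, 0), A = (0, 1); any affine frame gives the same invariant.
1. U lies on line BG with BU:UG = 3:4 ⇒ U = (3/7, 0)
2. With BS:SA = r, write λ = r/(r+1) so S = B + λ·(A−B); S is affine-linear in λ
Every point depending on S is an affine combination of S and λ-independent points, so each such coordinate is linear in λ; the λ² term in each signed area is a multiple of (A−B)×(A−B) = 0, so 2·[GUS] and 2·[AGS] are each linear in λ. Evaluating at λ=0 and λ=1:
  2·[GUS] = -4/7·λ,   2·[AGS] = λ − 1
So [GUS]:[AGS] = (-4/7·λ) / (λ − 1). Setting this equal to 5/7:
  -4/7·λ = 5/7·(λ − 1)  ⇒  λ = 5/9
Then r = λ/(1−λ) = (5/9)/(4/9) = 5/4. Check: with r = 5/4, S = (0, 5/9) and [GUS]:[AGS] = 5/7 as required.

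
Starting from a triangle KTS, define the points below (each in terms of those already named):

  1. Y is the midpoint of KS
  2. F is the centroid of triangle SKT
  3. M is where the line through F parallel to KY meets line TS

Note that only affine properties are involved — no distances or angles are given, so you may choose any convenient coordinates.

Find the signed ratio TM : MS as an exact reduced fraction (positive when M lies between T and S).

TM:MS = 2

Set K = (0, 0), T = (1, 0), S = (0, 1); any affine frame gives the same invariant.
1. Y is the midpoint of KS ⇒ Y = (0, 1/2)
2. F is the centroid of triangle SKT ⇒ F = (1/3, 1/3)
3. M is where the line through F parallel to KY meets line TS ⇒ M = (1/3, 2/3)
M = T + t·(S−T) with t = 2/3, so TM:MS = t:(1−t) = 2/3:1/3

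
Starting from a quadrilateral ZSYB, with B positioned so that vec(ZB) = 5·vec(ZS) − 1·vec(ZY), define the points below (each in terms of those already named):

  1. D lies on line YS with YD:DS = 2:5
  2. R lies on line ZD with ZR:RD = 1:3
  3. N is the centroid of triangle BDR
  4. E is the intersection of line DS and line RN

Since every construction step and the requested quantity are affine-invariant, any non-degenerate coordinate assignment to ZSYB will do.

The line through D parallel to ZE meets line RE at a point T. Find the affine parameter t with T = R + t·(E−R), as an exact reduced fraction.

Assign Z = (0, 0), S = (1, 0), Y = (0, 1), B = (5, -1) — the answer is frame-independent, so this choice is without loss of generality.
1. D lies on line YS with YD:DS = 2:5 ⇒ D = (2/7, 5/7)
2. R lies on line ZD with ZR:RD = 1:3 ⇒ R = (1/14, 5/28)
3. N is the centroid of triangle BDR ⇒ N = (25/14, -1/28)
4. E is the intersection of line DS and line RN ⇒ E = (13/14, 1/14)
through D parallel to ZE: direction (13/14, 1/14); meets RE at T = (-5/2, 1/2)
T = R + t·(E−R) with t = -3

t = -3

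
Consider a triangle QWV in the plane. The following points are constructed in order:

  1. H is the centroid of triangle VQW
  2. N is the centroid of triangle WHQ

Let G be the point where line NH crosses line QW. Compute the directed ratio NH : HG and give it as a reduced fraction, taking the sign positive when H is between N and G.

NH:HG = -2/3

Assign Q = (0, 0), W = (1, 0), V = (0, 1) — the answer is frame-independent, so this choice is without loss of generality.
1. H is the centroid of triangle VQW ⇒ H = (1/3, 1/3)
2. N is the centroid of triangle WHQ ⇒ N = (4/9, 1/9)
line NH meets QW at G = (1/2, 0)
H = N + t·(G−N) with t = -2, so NH:HG = -2:3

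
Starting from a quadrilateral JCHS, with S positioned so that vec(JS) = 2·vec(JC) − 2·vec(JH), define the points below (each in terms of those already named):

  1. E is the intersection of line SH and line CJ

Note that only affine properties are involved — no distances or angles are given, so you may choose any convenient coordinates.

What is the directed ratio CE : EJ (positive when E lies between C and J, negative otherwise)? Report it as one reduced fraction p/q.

Work in coordinates with J = (0, 0), C = (1, 0), H = (0, 1), S = (2, -2).
1. E is the intersection of line SH and line CJ ⇒ E = (2/3, 0)
E = C + t·(J−C) with t = 1/3, so CE:EJ = t:(1−t) = 1/3:2/3

CE:EJ = 1/2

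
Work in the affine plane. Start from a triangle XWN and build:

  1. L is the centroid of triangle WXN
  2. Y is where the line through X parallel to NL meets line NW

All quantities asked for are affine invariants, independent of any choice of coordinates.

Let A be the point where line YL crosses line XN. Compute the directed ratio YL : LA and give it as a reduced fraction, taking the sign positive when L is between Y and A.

Choose coordinates X = (0, 0), W = (1, 0), N = (0, 1).
1. L is the centroid of triangle WXN ⇒ L = (1/3, 1/3)
2. Y is where the line through X parallel to NL meets line NW ⇒ Y = (-1, 2)
line YL meets XN at A = (0, 3/4)
L = Y + t·(A−Y) with t = 4/3, so YL:LA = 4/3:-1/3

YL:LA = -4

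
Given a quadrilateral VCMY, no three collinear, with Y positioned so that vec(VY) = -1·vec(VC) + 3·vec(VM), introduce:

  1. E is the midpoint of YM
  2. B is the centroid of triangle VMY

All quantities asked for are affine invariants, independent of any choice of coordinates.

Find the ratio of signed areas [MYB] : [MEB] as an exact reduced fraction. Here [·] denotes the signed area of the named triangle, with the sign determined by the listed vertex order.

Work in coordinates with V = (0, 0), C = (1, 0), M = (0, 1), Y = (-1, 3).
1. E is the midpoint of YM ⇒ E = (-1/2, 2)
2. B is the centroid of triangle VMY ⇒ B = (-1/3, 4/3)
2·[MYB] = 1/3, 2·[MEB] = 1/6
[MYB]:[MEB] = 1/3:1/6 = 2

[MYB]:[MEB] = 2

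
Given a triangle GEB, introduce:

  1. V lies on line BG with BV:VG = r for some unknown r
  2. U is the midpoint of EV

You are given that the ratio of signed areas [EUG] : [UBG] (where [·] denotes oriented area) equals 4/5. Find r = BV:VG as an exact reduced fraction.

r = 1/4

Assign G = (0, 0), E = (1, 0), B = (0, 1) — the answer is frame-independent, so this choice is without loss of generality.
1. With BV:VG = r, write λ = r/(r+1) so V = B + λ·(G−B); V is affine-linear in λ
2. U is the midpoint of EV ⇒ U is an affine combination of earlier points and hence also affine-linear in λ
Every point depending on V is an affine combination of V and λ-independent points, so each such coordinate is linear in λ; the λ² term in each signed area is a multiple of (G−B)×(G−B) = 0, so 2·[EUG] and 2·[UBG] are each linear in λ. Evaluating at λ=0 and λ=1:
  2·[EUG] = -1/2·λ + 1/2,   2·[UBG] = 1/2
So [EUG]:[UBG] = (-1/2·λ + 1/2) / (1/2). Setting this equal to 4/5:
  -1/2·λ + 1/2 = 4/5·(1/2)  ⇒  λ = 1/5
Then r = λ/(1−λ) = (1/5)/(4/5) = 1/4. Check: with r = 1/4, V = (0, 4/5) and [EUG]:[UBG] = 4/5 as required.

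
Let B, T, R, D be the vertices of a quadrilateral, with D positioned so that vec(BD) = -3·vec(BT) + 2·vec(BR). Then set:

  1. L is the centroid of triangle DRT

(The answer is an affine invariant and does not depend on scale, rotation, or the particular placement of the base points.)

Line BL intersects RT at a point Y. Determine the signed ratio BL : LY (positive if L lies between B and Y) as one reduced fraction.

Work in coordinates with B = (0, 0), T = (1, 0), R = (0, 1), D = (-3, 2).
1. L is the centroid of triangle DRT ⇒ L = (-2/3, 1)
line BL meets RT at Y = (-2, 3)
L = B + t·(Y−B) with t = 1/3, so BL:LY = 1/3:2/3

BL:LY = 1/2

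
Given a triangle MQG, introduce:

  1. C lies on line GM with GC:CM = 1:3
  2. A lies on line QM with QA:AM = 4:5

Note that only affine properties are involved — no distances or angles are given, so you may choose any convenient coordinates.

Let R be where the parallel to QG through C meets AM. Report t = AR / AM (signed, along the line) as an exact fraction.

t = -7/20

Assign M = (0, 0), Q = (1, 0), G = (0, 1) — the answer is frame-independent, so this choice is without loss of generality.
1. C lies on line GM with GC:CM = 1:3 ⇒ C = (0, 3/4)
2. A lies on line QM with QA:AM = 4:5 ⇒ A = (5/9, 0)
through C parallel to QG: direction (-1, 1); meets AM at R = (3/4, 0)
R = A + t·(M−A) with t = -7/20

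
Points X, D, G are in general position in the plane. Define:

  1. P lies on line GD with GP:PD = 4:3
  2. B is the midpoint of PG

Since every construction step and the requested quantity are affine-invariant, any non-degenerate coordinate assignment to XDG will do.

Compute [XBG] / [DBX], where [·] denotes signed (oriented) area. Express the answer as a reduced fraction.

[XBG]:[DBX] = 2/5

Choose coordinates X = (0, 0), D = (1, 0), G = (0, 1).
1. P lies on line GD with GP:PD = 4:3 ⇒ P = (4/7, 3/7)
2. B is the midpoint of PG ⇒ B = (2/7, 5/7)
2·[XBG] = 2/7, 2·[DBX] = 5/7
[XBG]:[DBX] = 2/7:5/7 = 2/5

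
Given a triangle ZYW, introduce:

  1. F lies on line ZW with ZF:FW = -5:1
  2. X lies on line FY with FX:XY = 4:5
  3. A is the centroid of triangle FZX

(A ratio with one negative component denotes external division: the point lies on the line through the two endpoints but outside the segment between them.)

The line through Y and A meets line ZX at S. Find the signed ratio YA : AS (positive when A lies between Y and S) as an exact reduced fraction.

Choose coordinates Z = (0, 0), Y = (1, 0), W = (0, 1).
1. F lies on line ZW with ZF:FW = -5:1 ⇒ F = (0, 5/4)
2. X lies on line FY with FX:XY = 4:5 ⇒ X = (4/9, 25/36)
3. A is the centroid of triangle FZX ⇒ A = (4/27, 35/54)
line YA meets ZX at S = (56/171, 175/342)
A = Y + t·(S−Y) with t = 19/15, so YA:AS = 19/15:-4/15

YA:AS = -19/4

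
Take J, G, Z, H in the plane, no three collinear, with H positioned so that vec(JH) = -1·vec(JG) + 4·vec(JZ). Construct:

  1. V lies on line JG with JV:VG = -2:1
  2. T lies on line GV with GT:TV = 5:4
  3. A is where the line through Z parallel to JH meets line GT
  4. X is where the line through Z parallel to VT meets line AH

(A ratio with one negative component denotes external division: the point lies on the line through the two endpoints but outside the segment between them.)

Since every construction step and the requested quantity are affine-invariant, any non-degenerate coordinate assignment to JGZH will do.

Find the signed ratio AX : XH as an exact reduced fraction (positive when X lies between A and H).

AX:XH = 1/3

Set J = (0, 0), G = (1, 0), Z = (0, 1), H = (-1, 4); any affine frame gives the same invariant.
1. V lies on line JG with JV:VG = -2:1 ⇒ V = (2, 0)
2. T lies on line GV with GT:TV = 5:4 ⇒ T = (14/9, 0)
3. A is where the line through Z parallel to JH meets line GT ⇒ A = (1/4, 0)
4. X is where the line through Z parallel to VT meets line AH ⇒ X = (-1/16, 1)
X = A + t·(H−A) with t = 1/4, so AX:XH = t:(1−t) = 1/4:3/4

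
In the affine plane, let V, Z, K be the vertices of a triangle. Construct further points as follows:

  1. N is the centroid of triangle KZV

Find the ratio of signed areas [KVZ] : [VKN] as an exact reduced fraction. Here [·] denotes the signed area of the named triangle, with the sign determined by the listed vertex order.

Assign V = (0, 0), Z = (1, 0), K = (0, 1) — the answer is frame-independent, so this choice is without loss of generality.
1. N is the centroid of triangle KZV ⇒ N = (1/3, 1/3)
2·[KVZ] = 1, 2·[VKN] = -1/3
[KVZ]:[VKN] = 1:-1/3 = -3

[KVZ]:[VKN] = -3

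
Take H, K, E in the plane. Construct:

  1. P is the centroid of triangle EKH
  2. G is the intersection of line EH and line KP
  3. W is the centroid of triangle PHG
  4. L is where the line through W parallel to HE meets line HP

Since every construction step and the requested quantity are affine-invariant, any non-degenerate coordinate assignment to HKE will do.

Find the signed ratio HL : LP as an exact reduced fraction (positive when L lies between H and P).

Set H = (0, 0), K = (1, 0), E = (0, 1); any affine frame gives the same invariant.
1. P is the centroid of triangle EKH ⇒ P = (1/3, 1/3)
2. G is the intersection of line EH and line KP ⇒ G = (0, 1/2)
3. W is the centroid of triangle PHG ⇒ W = (1/9, 5/18)
4. L is where the line through W parallel to HE meets line HP ⇒ L = (1/9, 1/9)
L = H + t·(P−H) with t = 1/3, so HL:LP = t:(1−t) = 1/3:2/3

HL:LP = 1/2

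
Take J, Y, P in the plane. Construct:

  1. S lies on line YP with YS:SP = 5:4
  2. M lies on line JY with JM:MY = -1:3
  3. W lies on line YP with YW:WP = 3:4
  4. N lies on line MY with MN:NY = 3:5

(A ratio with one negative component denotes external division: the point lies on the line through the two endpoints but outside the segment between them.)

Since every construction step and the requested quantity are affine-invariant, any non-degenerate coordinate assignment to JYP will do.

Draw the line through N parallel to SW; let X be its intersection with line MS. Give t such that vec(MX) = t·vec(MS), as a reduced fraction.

t = 3/8

Assign J = (0, 0), Y = (1, 0), P = (0, 1) — the answer is frame-independent, so this choice is without loss of generality.
1. S lies on line YP with YS:SP = 5:4 ⇒ S = (4/9, 5/9)
2. M lies on line JY with JM:MY = -1:3 ⇒ M = (-1/2, 0)
3. W lies on line YP with YW:WP = 3:4 ⇒ W = (4/7, 3/7)
4. N lies on line MY with MN:NY = 3:5 ⇒ N = (1/16, 0)
through N parallel to SW: direction (8/63, -8/63); meets MS at X = (-7/48, 5/24)
X = M + t·(S−M) with t = 3/8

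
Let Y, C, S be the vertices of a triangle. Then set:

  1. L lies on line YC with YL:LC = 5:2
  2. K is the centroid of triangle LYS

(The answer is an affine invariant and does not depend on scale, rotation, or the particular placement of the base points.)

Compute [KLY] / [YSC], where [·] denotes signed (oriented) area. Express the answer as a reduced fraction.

[KLY]:[YSC] = 5/21

Work in coordinates with Y = (0, 0), C = (1, 0), S = (0, 1).
1. L lies on line YC with YL:LC = 5:2 ⇒ L = (5/7, 0)
2. K is the centroid of triangle LYS ⇒ K = (5/21, 1/3)
2·[KLY] = -5/21, 2·[YSC] = -1
[KLY]:[YSC] = -5/21:-1 = 5/21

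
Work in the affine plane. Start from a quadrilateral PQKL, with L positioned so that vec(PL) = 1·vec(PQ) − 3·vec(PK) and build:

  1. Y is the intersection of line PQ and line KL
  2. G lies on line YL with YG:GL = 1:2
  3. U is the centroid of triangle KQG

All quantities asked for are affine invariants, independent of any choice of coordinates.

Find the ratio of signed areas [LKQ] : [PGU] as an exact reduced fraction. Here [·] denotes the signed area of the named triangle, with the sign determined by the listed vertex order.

Work in coordinates with P = (0, 0), Q = (1, 0), K = (0, 1), L = (1, -3).
1. Y is the intersection of line PQ and line KL ⇒ Y = (1/4, 0)
2. G lies on line YL with YG:GL = 1:2 ⇒ G = (1/2, -1)
3. U is the centroid of triangle KQG ⇒ U = (1/2, 0)
2·[LKQ] = -3, 2·[PGU] = 1/2
[LKQ]:[PGU] = -3:1/2 = -6

[LKQ]:[PGU] = -6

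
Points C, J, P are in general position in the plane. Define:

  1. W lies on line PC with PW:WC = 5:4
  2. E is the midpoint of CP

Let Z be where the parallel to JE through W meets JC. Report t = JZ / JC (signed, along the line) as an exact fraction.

t = 1/9

Work in coordinates with C = (0, 0), J = (1, 0), P = (0, 1).
1. W lies on line PC with PW:WC = 5:4 ⇒ W = (0, 4/9)
2. E is the midpoint of CP ⇒ E = (0, 1/2)
through W parallel to JE: direction (-1, 1/2); meets JC at Z = (8/9, 0)
Z = J + t·(C−J) with t = 1/9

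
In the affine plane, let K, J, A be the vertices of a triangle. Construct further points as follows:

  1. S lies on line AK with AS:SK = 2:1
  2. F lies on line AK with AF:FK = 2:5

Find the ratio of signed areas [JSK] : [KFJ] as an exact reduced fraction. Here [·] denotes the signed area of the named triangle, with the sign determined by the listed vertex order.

[JSK]:[KFJ] = -7/15

Work in coordinates with K = (0, 0), J = (1, 0), A = (0, 1).
1. S lies on line AK with AS:SK = 2:1 ⇒ S = (0, 1/3)
2. F lies on line AK with AF:FK = 2:5 ⇒ F = (0, 5/7)
2·[JSK] = 1/3, 2·[KFJ] = -5/7
[JSK]:[KFJ] = 1/3:-5/7 = -7/15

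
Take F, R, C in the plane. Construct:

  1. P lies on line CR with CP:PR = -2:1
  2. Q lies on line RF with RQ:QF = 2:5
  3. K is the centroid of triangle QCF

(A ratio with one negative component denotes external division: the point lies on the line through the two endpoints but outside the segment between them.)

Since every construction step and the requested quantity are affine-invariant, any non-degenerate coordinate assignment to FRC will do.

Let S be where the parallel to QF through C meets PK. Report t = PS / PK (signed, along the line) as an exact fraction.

t = 3/2

Set F = (0, 0), R = (1, 0), C = (0, 1); any affine frame gives the same invariant.
1. P lies on line CR with CP:PR = -2:1 ⇒ P = (2, -1)
2. Q lies on line RF with RQ:QF = 2:5 ⇒ Q = (5/7, 0)
3. K is the centroid of triangle QCF ⇒ K = (5/21, 1/3)
through C parallel to QF: direction (-5/7, 0); meets PK at S = (-9/14, 1)
S = P + t·(K−P) with t = 3/2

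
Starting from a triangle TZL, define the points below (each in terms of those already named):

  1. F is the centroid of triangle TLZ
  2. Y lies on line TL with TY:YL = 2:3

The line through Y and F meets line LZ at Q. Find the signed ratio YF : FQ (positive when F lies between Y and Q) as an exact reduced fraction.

YF:FQ = 4/5

Choose coordinates T = (0, 0), Z = (1, 0), L = (0, 1).
1. F is the centroid of triangle TLZ ⇒ F = (1/3, 1/3)
2. Y lies on line TL with TY:YL = 2:3 ⇒ Y = (0, 2/5)
line YF meets LZ at Q = (3/4, 1/4)
F = Y + t·(Q−Y) with t = 4/9, so YF:FQ = 4/9:5/9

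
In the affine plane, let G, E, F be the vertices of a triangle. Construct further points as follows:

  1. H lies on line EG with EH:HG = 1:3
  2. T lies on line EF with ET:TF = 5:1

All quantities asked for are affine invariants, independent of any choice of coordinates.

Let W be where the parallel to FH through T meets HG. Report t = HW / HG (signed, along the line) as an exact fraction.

Choose coordinates G = (0, 0), E = (1, 0), F = (0, 1).
1. H lies on line EG with EH:HG = 1:3 ⇒ H = (3/4, 0)
2. T lies on line EF with ET:TF = 5:1 ⇒ T = (1/6, 5/6)
through T parallel to FH: direction (3/4, -1); meets HG at W = (19/24, 0)
W = H + t·(G−H) with t = -1/18

t = -1/18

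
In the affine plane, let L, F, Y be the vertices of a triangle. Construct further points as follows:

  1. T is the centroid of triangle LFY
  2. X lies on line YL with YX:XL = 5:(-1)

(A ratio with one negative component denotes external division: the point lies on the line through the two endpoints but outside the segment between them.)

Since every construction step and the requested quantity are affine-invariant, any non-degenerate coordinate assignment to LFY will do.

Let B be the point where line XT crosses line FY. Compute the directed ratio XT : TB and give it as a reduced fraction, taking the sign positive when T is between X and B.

XT:TB = 11/4

Assign L = (0, 0), F = (1, 0), Y = (0, 1) — the answer is frame-independent, so this choice is without loss of generality.
1. T is the centroid of triangle LFY ⇒ T = (1/3, 1/3)
2. X lies on line YL with YX:XL = 5:(-1) ⇒ X = (0, -1/4)
line XT meets FY at B = (5/11, 6/11)
T = X + t·(B−X) with t = 11/15, so XT:TB = 11/15:4/15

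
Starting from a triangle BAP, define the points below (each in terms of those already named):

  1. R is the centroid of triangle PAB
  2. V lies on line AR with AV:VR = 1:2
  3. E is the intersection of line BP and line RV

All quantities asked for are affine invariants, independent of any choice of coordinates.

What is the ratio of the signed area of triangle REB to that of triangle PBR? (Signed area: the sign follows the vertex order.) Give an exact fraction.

[REB]:[PBR] = 1/2

Choose coordinates B = (0, 0), A = (1, 0), P = (0, 1).
1. R is the centroid of triangle PAB ⇒ R = (1/3, 1/3)
2. V lies on line AR with AV:VR = 1:2 ⇒ V = (7/9, 1/9)
3. E is the intersection of line BP and line RV ⇒ E = (0, 1/2)
2·[REB] = 1/6, 2·[PBR] = 1/3
[REB]:[PBR] = 1/6:1/3 = 1/2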